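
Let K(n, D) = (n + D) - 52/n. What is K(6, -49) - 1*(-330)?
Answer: 835/3 ≈ 278.33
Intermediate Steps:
K(n, D) = D + n - 52/n (K(n, D) = (D + n) - 52/n = D + n - 52/n)
K(6, -49) - 1*(-330) = (-49 + 6 - 52/6) - 1*(-330) = (-49 + 6 - 52*1/6) + 330 = (-49 + 6 - 26/3) + 330 = -155/3 + 330 = 835/3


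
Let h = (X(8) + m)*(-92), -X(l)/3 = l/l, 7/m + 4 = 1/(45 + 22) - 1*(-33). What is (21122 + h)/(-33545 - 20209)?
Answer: -10388641/26124444 ≈ -0.39766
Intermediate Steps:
m = 469/1944 (m = 7/(-4 + (1/(45 + 22) - 1*(-33))) = 7/(-4 + (1/67 + 33)) = 7/(-4 + 2212/67) = 7/(1944/67) = 7*(67/1944) = 469/1944 ≈ 0.24126)
X(l) = -3 (X(l) = -3*l/l = -3*1 = -3)
h = 123349/486 (h = (-3 + 469/1944)*(-92) = -5363/1944*(-92) = 123349/486 ≈ 253.80)
(21122 + h)/(-33545 - 20209) = (21122 + 123349/486)/(-33545 - 20209) = (10388641/486)/(-53754) = (10388641/486)*(-1/53754) = -10388641/26124444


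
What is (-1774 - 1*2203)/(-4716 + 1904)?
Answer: 3977/2812 ≈ 1.4143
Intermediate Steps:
(-1774 - 1*2203)/(-4716 + 1904) = (-1774 - 2203)/(-2812) = -3977*(-1/2812) = 3977/2812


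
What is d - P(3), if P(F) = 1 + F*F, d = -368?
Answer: -378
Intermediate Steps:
P(F) = 1 + F²
d - P(3) = -368 - (1 + 3²) = -368 - (1 + 9) = -368 - 1*10 = -368 - 10 = -378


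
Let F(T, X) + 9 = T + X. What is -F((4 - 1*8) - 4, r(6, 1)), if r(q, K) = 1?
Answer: 16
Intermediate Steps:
F(T, X) = -9 + T + X (F(T, X) = -9 + (T + X) = -9 + T + X)
-F((4 - 1*8) - 4, r(6, 1)) = -(-9 + ((4 - 1*8) - 4) + 1) = -(-9 + ((4 - 8) - 4) + 1) = -(-9 + (-4 - 4) + 1) = -(-9 - 8 + 1) = -1*(-16) = 16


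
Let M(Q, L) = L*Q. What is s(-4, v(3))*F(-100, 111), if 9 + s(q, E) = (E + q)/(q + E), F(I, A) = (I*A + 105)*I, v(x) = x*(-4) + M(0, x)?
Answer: -8796000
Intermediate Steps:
v(x) = -4*x (v(x) = x*(-4) + x*0 = -4*x + 0 = -4*x)
F(I, A) = I*(105 + A*I) (F(I, A) = (A*I + 105)*I = (105 + A*I)*I = I*(105 + A*I))
s(q, E) = -8 (s(q, E) = -9 + (E + q)/(q + E) = -9 + (E + q)/(E + q) = -9 + 1 = -8)
s(-4, v(3))*F(-100, 111) = -(-800)*(105 + 111*(-100)) = -(-800)*(105 - 11100) = -(-800)*(-10995) = -8*1099500 = -8796000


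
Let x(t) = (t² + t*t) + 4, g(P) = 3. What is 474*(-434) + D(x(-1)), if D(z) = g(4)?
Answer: -205713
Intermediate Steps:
x(t) = 4 + 2*t² (x(t) = (t² + t²) + 4 = 2*t² + 4 = 4 + 2*t²)
D(z) = 3
474*(-434) + D(x(-1)) = 474*(-434) + 3 = -205716 + 3 = -205713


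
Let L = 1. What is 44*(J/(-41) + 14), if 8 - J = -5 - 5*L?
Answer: 24464/41 ≈ 596.68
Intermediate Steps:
J = 18 (J = 8 - (-5 - 5*1) = 8 - (-5 - 5) = 8 - 1*(-10) = 8 + 10 = 18)
44*(J/(-41) + 14) = 44*(18/(-41) + 14) = 44*(18*(-1/41) + 14) = 44*(-18/41 + 14) = 44*(556/41) = 24464/41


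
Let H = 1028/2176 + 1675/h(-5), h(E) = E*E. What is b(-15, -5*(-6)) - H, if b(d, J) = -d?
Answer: -28545/544 ≈ -52.472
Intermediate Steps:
h(E) = E²
H = 36705/544 (H = 1028/2176 + 1675/((-5)²) = 1028*(1/2176) + 1675/25 = 257/544 + 1675*(1/25) = 257/544 + 67 = 36705/544 ≈ 67.472)
b(-15, -5*(-6)) - H = -1*(-15) - 1*36705/544 = 15 - 36705/544 = -28545/544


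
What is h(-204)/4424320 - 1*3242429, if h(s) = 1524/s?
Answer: -243874239045887/75213440 ≈ -3.2424e+6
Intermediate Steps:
h(-204)/4424320 - 1*3242429 = (1524/(-204))/4424320 - 1*3242429 = (1524*(-1/204))*(1/4424320) - 3242429 = -127/17*1/4424320 - 3242429 = -127/75213440 - 3242429 = -243874239045887/75213440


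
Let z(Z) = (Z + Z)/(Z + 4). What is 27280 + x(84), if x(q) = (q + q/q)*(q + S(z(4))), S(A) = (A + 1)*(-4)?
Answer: 33740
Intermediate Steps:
z(Z) = 2*Z/(4 + Z) (z(Z) = (2*Z)/(4 + Z) = 2*Z/(4 + Z))
S(A) = -4 - 4*A (S(A) = (1 + A)*(-4) = -4 - 4*A)
x(q) = (1 + q)*(-8 + q) (x(q) = (q + q/q)*(q + (-4 - 8*4/(4 + 4))) = (q + 1)*(q + (-4 - 8*4/8)) = (1 + q)*(q + (-4 - 8*4/8)) = (1 + q)*(q + (-4 - 4*1)) = (1 + q)*(q + (-4 - 4)) = (1 + q)*(q - 8) = (1 + q)*(-8 + q))
27280 + x(84) = 27280 + (-8 + 84² - 7*84) = 27280 + (-8 + 7056 - 588) = 27280 + 6460 = 33740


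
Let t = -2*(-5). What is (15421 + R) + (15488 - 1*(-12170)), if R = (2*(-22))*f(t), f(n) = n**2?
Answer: 38679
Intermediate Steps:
t = 10
R = -4400 (R = (2*(-22))*10**2 = -44*100 = -4400)
(15421 + R) + (15488 - 1*(-12170)) = (15421 - 4400) + (15488 - 1*(-12170)) = 11021 + (15488 + 12170) = 11021 + 27658 = 38679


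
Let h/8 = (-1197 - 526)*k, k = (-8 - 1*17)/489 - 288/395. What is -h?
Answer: -2077345288/193155 ≈ -10755.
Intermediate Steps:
k = -150707/193155 (k = (-8 - 17)*(1/489) - 288*1/395 = -25*1/489 - 288/395 = -25/489 - 288/395 = -150707/193155 ≈ -0.78024)
h = 2077345288/193155 (h = 8*((-1197 - 526)*(-150707/193155)) = 8*(-1723*(-150707/193155)) = 8*(259668161/193155) = 2077345288/193155 ≈ 10755.)
-h = -1*2077345288/193155 = -2077345288/193155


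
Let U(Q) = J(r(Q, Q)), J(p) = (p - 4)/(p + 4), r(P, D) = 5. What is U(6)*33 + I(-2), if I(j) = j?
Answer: 5/3 ≈ 1.6667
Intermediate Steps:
J(p) = (-4 + p)/(4 + p)
U(Q) = ⅑ (U(Q) = (-4 + 5)/(4 + 5) = 1/9 = (⅑)*1 = ⅑)
U(6)*33 + I(-2) = (⅑)*33 - 2 = 11/3 - 2 = 5/3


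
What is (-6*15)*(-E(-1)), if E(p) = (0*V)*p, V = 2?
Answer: 0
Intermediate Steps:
E(p) = 0 (E(p) = (0*2)*p = 0*p = 0)
(-6*15)*(-E(-1)) = (-6*15)*(-1*0) = -90*0 = 0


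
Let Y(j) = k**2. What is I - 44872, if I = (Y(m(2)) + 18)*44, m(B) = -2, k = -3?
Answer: -43684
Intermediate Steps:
Y(j) = 9 (Y(j) = (-3)**2 = 9)
I = 1188 (I = (9 + 18)*44 = 27*44 = 1188)
I - 44872 = 1188 - 44872 = -43684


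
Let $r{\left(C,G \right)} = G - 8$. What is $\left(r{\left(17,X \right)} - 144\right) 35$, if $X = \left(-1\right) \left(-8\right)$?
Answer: $-5040$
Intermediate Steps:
$X = 8$
$r{\left(C,G \right)} = -8 + G$ ($r{\left(C,G \right)} = G - 8 = -8 + G$)
$\left(r{\left(17,X \right)} - 144\right) 35 = \left(\left(-8 + 8\right) - 144\right) 35 = \left(0 - 144\right) 35 = \left(-144\right) 35 = -5040$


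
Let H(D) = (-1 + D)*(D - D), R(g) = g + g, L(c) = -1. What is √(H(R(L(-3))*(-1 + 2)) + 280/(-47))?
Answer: 2*I*√3290/47 ≈ 2.4408*I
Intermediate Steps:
R(g) = 2*g
H(D) = 0 (H(D) = (-1 + D)*0 = 0)
√(H(R(L(-3))*(-1 + 2)) + 280/(-47)) = √(0 + 280/(-47)) = √(0 + 280*(-1/47)) = √(0 - 280/47) = √(-280/47) = 2*I*√3290/47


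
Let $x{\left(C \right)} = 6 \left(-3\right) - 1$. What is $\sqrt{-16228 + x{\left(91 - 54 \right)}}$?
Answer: $i \sqrt{16247} \approx 127.46 i$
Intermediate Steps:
$x{\left(C \right)} = -19$ ($x{\left(C \right)} = -18 - 1 = -19$)
$\sqrt{-16228 + x{\left(91 - 54 \right)}} = \sqrt{-16228 - 19} = \sqrt{-16247} = i \sqrt{16247}$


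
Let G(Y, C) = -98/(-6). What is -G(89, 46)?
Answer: -49/3 ≈ -16.333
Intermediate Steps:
G(Y, C) = 49/3 (G(Y, C) = -98*(-⅙) = 49/3)
-G(89, 46) = -1*49/3 = -49/3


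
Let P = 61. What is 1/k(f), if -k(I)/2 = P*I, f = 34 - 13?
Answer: -1/2562 ≈ -0.00039032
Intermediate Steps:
f = 21
k(I) = -122*I
1/k(f) = 1/(-122*21) = 1/(-2562) = -1/2562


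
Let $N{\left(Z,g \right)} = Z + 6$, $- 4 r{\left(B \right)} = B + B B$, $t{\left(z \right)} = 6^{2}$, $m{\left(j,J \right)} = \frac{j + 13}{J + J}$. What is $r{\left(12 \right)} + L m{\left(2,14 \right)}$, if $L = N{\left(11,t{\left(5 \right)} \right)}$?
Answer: $- \frac{837}{28} \approx -29.893$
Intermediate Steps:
$m{\left(j,J \right)} = \frac{13 + j}{2 J}$
$t{\left(z \right)} = 36$
$r{\left(B \right)} = - \frac{B}{4} - \frac{B^{2}}{4}$ ($r{\left(B \right)} = - \frac{B + B B}{4} = - \frac{B + B^{2}}{4} = - \frac{B}{4} - \frac{B^{2}}{4}$)
$N{\left(Z,g \right)} = 6 + Z$
$L = 17$ ($L = 6 + 11 = 17$)
$r{\left(12 \right)} + L m{\left(2,14 \right)} = \left(- \frac{1}{4}\right) 12 \left(1 + 12\right) + 17 \frac{13 + 2}{2 \cdot 14} = \left(- \frac{1}{4}\right) 12 \cdot 13 + 17 \cdot \frac{1}{2} \cdot \frac{1}{14} \cdot 15 = -39 + 17 \cdot \frac{15}{28} = -39 + \frac{255}{28} = - \frac{837}{28}$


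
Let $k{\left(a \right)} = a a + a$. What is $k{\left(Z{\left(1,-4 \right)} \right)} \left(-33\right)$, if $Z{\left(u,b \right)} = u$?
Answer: $-66$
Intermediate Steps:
$k{\left(a \right)} = a + a^{2}$ ($k{\left(a \right)} = a^{2} + a = a + a^{2}$)
$k{\left(Z{\left(1,-4 \right)} \right)} \left(-33\right) = 1 \left(1 + 1\right) \left(-33\right) = 1 \cdot 2 \left(-33\right) = 2 \left(-33\right) = -66$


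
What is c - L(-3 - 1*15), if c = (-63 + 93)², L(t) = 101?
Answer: 799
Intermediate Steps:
c = 900 (c = 30² = 900)
c - L(-3 - 1*15) = 900 - 1*101 = 900 - 101 = 799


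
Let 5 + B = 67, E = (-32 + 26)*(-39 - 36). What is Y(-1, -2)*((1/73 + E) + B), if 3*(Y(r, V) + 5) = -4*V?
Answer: -87213/73 ≈ -1194.7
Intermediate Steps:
Y(r, V) = -5 - 4*V/3 (Y(r, V) = -5 + (-4*V)/3 = -5 - 4*V/3)
E = 450 (E = -6*(-75) = 450)
B = 62 (B = -5 + 67 = 62)
Y(-1, -2)*((1/73 + E) + B) = (-5 - 4/3*(-2))*((1/73 + 450) + 62) = (-5 + 8/3)*((1/73 + 450) + 62) = -7*(32851/73 + 62)/3 = -7/3*37377/73 = -87213/73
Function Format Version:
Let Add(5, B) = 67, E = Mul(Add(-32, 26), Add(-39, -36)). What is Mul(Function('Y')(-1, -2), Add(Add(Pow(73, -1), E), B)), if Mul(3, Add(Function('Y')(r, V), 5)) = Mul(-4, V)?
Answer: Rational(-87213, 73) ≈ -1194.7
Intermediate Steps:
Function('Y')(r, V) = Add(-5, Mul(Rational(-4, 3), V)) (Function('Y')(r, V) = Add(-5, Mul(Rational(1, 3), Mul(-4, V))) = Add(-5, Mul(Rational(-4, 3), V)))
E = 450 (E = Mul(-6, -75) = 450)
B = 62 (B = Add(-5, 67) = 62)
Mul(Function('Y')(-1, -2), Add(Add(Pow(73, -1), E), B)) = Mul(Add(-5, Mul(Rational(-4, 3), -2)), Add(Add(Pow(73, -1), 450), 62)) = Mul(Add(-5, Rational(8, 3)), Add(Add(Rational(1, 73), 450), 62)) = Mul(Rational(-7, 3), Add(Rational(32851, 73), 62)) = Mul(Rational(-7, 3), Rational(37377, 73)) = Rational(-87213, 73)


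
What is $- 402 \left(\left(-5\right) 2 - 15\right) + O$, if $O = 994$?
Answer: $11044$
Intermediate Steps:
$- 402 \left(\left(-5\right) 2 - 15\right) + O = - 402 \left(\left(-5\right) 2 - 15\right) + 994 = - 402 \left(-10 - 15\right) + 994 = \left(-402\right) \left(-25\right) + 994 = 10050 + 994 = 11044$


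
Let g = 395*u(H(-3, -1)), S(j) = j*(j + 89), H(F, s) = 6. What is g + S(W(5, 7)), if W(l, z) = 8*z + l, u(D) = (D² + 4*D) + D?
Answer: 35220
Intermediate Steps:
u(D) = D² + 5*D
W(l, z) = l + 8*z
S(j) = j*(89 + j)
g = 26070 (g = 395*(6*(5 + 6)) = 395*(6*11) = 395*66 = 26070)
g + S(W(5, 7)) = 26070 + (5 + 8*7)*(89 + (5 + 8*7)) = 26070 + (5 + 56)*(89 + (5 + 56)) = 26070 + 61*(89 + 61) = 26070 + 61*150 = 26070 + 9150 = 35220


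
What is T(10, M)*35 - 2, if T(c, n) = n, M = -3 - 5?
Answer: -282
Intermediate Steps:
M = -8
T(10, M)*35 - 2 = -8*35 - 2 = -280 - 2 = -282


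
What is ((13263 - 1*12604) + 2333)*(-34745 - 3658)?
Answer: -114901776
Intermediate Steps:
((13263 - 1*12604) + 2333)*(-34745 - 3658) = ((13263 - 12604) + 2333)*(-38403) = (659 + 2333)*(-38403) = 2992*(-38403) = -114901776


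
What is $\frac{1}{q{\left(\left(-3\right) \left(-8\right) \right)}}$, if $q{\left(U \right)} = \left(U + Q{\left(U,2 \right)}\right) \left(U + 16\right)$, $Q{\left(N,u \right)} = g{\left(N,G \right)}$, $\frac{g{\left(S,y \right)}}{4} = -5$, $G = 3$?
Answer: $\frac{1}{160} \approx 0.00625$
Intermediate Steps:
$g{\left(S,y \right)} = -20$ ($g{\left(S,y \right)} = 4 \left(-5\right) = -20$)
$Q{\left(N,u \right)} = -20$
$q{\left(U \right)} = \left(-20 + U\right) \left(16 + U\right)$ ($q{\left(U \right)} = \left(U - 20\right) \left(U + 16\right) = \left(-20 + U\right) \left(16 + U\right)$)
$\frac{1}{q{\left(\left(-3\right) \left(-8\right) \right)}} = \frac{1}{-320 + \left(\left(-3\right) \left(-8\right)\right)^{2} - 4 \left(\left(-3\right) \left(-8\right)\right)} = \frac{1}{-320 + 24^{2} - 96} = \frac{1}{-320 + 576 - 96} = \frac{1}{160}$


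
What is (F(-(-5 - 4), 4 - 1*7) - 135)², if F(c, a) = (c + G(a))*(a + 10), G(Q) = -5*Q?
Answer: 1089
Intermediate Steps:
F(c, a) = (10 + a)*(c - 5*a) (F(c, a) = (c - 5*a)*(a + 10) = (c - 5*a)*(10 + a) = (10 + a)*(c - 5*a))
(F(-(-5 - 4), 4 - 1*7) - 135)² = ((-50*(4 - 1*7) - 5*(4 - 1*7)² + 10*(-(-5 - 4)) + (4 - 1*7)*(-(-5 - 4))) - 135)² = ((-50*(4 - 7) - 5*(4 - 7)² + 10*(-1*(-9)) + (4 - 7)*(-1*(-9))) - 135)² = ((-50*(-3) - 5*(-3)² + 10*9 - 3*9) - 135)² = ((150 - 5*9 + 90 - 27) - 135)² = ((150 - 45 + 90 - 27) - 135)² = (168 - 135)² = 33² = 1089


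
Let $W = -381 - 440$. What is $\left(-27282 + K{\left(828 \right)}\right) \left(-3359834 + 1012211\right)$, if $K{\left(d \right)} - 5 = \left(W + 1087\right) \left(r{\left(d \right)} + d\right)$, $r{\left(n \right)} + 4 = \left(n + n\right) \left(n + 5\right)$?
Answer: $-861871269946725$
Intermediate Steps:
$r{\left(n \right)} = -4 + 2 n \left(5 + n\right)$ ($r{\left(n \right)} = -4 + \left(n + n\right) \left(n + 5\right) = -4 + 2 n \left(5 + n\right)$)
$W = -821$ ($W = -381 - 440 = -821$)
$K{\left(d \right)} = -1059 + 532 d^{2} + 2926 d$ ($K{\left(d \right)} = 5 + \left(-821 + 1087\right) \left(\left(-4 + 2 d^{2} + 10 d\right) + d\right) = 5 + 266 \left(-4 + 2 d^{2} + 11 d\right) = 5 + \left(-1064 + 532 d^{2} + 2926 d\right) = -1059 + 532 d^{2} + 2926 d$)
$\left(-27282 + K{\left(828 \right)}\right) \left(-3359834 + 1012211\right) = \left(-27282 + \left(-1059 + 532 \cdot 828^{2} + 2926 \cdot 828\right)\right) \left(-3359834 + 1012211\right) = \left(-27282 + \left(-1059 + 532 \cdot 685584 + 2422728\right)\right) \left(-2347623\right) = \left(-27282 + \left(-1059 + 364730688 + 2422728\right)\right) \left(-2347623\right) = \left(-27282 + 367152357\right) \left(-2347623\right) = 367125075 \left(-2347623\right) = -861871269946725$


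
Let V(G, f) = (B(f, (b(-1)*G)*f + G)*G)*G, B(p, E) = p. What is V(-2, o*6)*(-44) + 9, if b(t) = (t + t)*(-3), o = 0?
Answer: 9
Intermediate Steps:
b(t) = -6*t (b(t) = (2*t)*(-3) = -6*t)
V(G, f) = f*G² (V(G, f) = (f*G)*G = (G*f)*G = f*G²)
V(-2, o*6)*(-44) + 9 = ((0*6)*(-2)²)*(-44) + 9 = (0*4)*(-44) + 9 = 0*(-44) + 9 = 0 + 9 = 9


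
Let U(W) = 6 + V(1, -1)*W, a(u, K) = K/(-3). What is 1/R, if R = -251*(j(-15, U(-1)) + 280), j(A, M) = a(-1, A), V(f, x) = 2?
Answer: -1/71535 ≈ -1.3979e-5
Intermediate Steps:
a(u, K) = -K/3 (a(u, K) = K*(-⅓) = -K/3)
U(W) = 6 + 2*W
j(A, M) = -A/3
R = -71535 (R = -251*(-⅓*(-15) + 280) = -251*(5 + 280) = -251*285 = -71535)
1/R = 1/(-71535) = -1/71535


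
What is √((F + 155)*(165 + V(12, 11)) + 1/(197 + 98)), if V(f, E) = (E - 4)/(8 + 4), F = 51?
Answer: √106863751770/1770 ≈ 184.69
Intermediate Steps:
V(f, E) = -⅓ + E/12 (V(f, E) = (-4 + E)/12 = (-4 + E)*(1/12) = -⅓ + E/12)
√((F + 155)*(165 + V(12, 11)) + 1/(197 + 98)) = √((51 + 155)*(165 + (-⅓ + (1/12)*11)) + 1/(197 + 98)) = √(206*(165 + (-⅓ + 11/12)) + 1/295) = √(206*(165 + 7/12) + 1/295) = √(206*(1987/12) + 1/295) = √(204661/6 + 1/295) = √(60375001/1770) = √106863751770/1770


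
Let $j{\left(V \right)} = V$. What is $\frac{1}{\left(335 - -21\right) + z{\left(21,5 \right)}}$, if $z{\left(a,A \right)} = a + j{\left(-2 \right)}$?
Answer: $\frac{1}{375} \approx 0.0026667$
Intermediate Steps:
$z{\left(a,A \right)} = -2 + a$ ($z{\left(a,A \right)} = a - 2 = -2 + a$)
$\frac{1}{\left(335 - -21\right) + z{\left(21,5 \right)}} = \frac{1}{\left(335 - -21\right) + \left(-2 + 21\right)} = \frac{1}{\left(335 + 21\right) + 19} = \frac{1}{356 + 19} = \frac{1}{375}$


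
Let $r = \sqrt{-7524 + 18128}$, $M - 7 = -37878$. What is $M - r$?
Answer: $-37871 - 2 \sqrt{2651} \approx -37974.0$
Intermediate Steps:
$M = -37871$ ($M = 7 - 37878 = -37871$)
$r = 2 \sqrt{2651}$ ($r = \sqrt{10604} = 2 \sqrt{2651} \approx 102.98$)
$M - r = -37871 - 2 \sqrt{2651}$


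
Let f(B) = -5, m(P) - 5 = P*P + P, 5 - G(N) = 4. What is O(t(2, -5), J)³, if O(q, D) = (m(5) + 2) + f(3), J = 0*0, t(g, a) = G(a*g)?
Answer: 32768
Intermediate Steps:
G(N) = 1 (G(N) = 5 - 1*4 = 5 - 4 = 1)
m(P) = 5 + P + P² (m(P) = 5 + (P*P + P) = 5 + (P² + P) = 5 + (P + P²) = 5 + P + P²)
t(g, a) = 1
J = 0
O(q, D) = 32 (O(q, D) = ((5 + 5 + 5²) + 2) - 5 = ((5 + 5 + 25) + 2) - 5 = (35 + 2) - 5 = 37 - 5 = 32)
O(t(2, -5), J)³ = 32³ = 32768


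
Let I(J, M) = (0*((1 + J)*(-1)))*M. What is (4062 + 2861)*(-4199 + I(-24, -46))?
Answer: -29069677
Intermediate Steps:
I(J, M) = 0 (I(J, M) = (0*(-1 - J))*M = 0*M = 0)
(4062 + 2861)*(-4199 + I(-24, -46)) = (4062 + 2861)*(-4199 + 0) = 6923*(-4199) = -29069677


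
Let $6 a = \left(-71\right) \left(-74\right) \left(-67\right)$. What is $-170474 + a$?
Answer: $- \frac{687431}{3} \approx -2.2914 \cdot 10^{5}$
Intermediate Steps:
$a = - \frac{176009}{3}$ ($a = \frac{\left(-71\right) \left(-74\right) \left(-67\right)}{6} = \frac{5254 \left(-67\right)}{6} = \frac{1}{6} \left(-352018\right) = - \frac{176009}{3} \approx -58670.0$)
$-170474 + a = -170474 - \frac{176009}{3} = - \frac{687431}{3}$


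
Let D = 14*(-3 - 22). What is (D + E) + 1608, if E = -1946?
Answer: -688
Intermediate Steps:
D = -350 (D = 14*(-25) = -350)
(D + E) + 1608 = (-350 - 1946) + 1608 = -2296 + 1608 = -688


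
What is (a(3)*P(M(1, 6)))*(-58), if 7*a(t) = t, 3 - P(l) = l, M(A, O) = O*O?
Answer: 5742/7 ≈ 820.29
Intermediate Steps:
M(A, O) = O²
P(l) = 3 - l
a(t) = t/7
(a(3)*P(M(1, 6)))*(-58) = (((⅐)*3)*(3 - 1*6²))*(-58) = (3*(3 - 1*36)/7)*(-58) = (3*(3 - 36)/7)*(-58) = ((3/7)*(-33))*(-58) = -99/7*(-58) = 5742/7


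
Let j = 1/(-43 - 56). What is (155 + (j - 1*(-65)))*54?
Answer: 130674/11 ≈ 11879.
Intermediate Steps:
j = -1/99 (j = 1/(-99) = -1/99 ≈ -0.010101)
(155 + (j - 1*(-65)))*54 = (155 + (-1/99 - 1*(-65)))*54 = (155 + (-1/99 + 65))*54 = (155 + 6434/99)*54 = (21779/99)*54 = 130674/11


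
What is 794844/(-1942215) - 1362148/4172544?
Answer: -496842153413/675331462080 ≈ -0.73570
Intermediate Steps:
794844/(-1942215) - 1362148/4172544 = 794844*(-1/1942215) - 1362148*1/4172544 = -264948/647405 - 340537/1043136 = -496842153413/675331462080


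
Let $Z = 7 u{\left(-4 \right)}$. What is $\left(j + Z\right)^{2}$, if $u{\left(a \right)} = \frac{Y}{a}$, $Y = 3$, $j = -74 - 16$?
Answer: $\frac{145161}{16} \approx 9072.6$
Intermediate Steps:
$j = -90$ ($j = -74 - 16 = -90$)
$u{\left(a \right)} = \frac{3}{a}$
$Z = - \frac{21}{4}$ ($Z = 7 \frac{3}{-4} = 7 \cdot 3 \left(- \frac{1}{4}\right) = 7 \left(- \frac{3}{4}\right) = - \frac{21}{4} \approx -5.25$)
$\left(j + Z\right)^{2} = \left(-90 - \frac{21}{4}\right)^{2} = \left(- \frac{381}{4}\right)^{2} = \frac{145161}{16}$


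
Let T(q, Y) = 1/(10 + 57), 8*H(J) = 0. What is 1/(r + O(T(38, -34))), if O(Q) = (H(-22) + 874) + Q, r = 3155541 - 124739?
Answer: 67/203122293 ≈ 3.2985e-7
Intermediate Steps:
H(J) = 0 (H(J) = (⅛)*0 = 0)
T(q, Y) = 1/67
r = 3030802
O(Q) = 874 + Q (O(Q) = (0 + 874) + Q = 874 + Q)
1/(r + O(T(38, -34))) = 1/(3030802 + (874 + 1/67)) = 1/(3030802 + 58559/67) = 1/(203122293/67) = 67/203122293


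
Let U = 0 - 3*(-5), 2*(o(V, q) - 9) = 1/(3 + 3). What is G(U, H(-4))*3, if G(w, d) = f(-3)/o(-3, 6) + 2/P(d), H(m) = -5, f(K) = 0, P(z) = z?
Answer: -6/5 ≈ -1.2000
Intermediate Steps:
o(V, q) = 109/12 (o(V, q) = 9 + 1/(2*(3 + 3)) = 9 + (½)/6 = 9 + (½)*(⅙) = 9 + 1/12 = 109/12)
U = 15 (U = 0 + 15 = 15)
G(w, d) = 2/d (G(w, d) = 0/(109/12) + 2/d = 0*(12/109) + 2/d = 0 + 2/d = 2/d)
G(U, H(-4))*3 = (2/(-5))*3 = (2*(-⅕))*3 = -⅖*3 = -6/5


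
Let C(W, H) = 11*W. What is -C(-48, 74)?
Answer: 528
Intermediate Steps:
-C(-48, 74) = -11*(-48) = -1*(-528) = 528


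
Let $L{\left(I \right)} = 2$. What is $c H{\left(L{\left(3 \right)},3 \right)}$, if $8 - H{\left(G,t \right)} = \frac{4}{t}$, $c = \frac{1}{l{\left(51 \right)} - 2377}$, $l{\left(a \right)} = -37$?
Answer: $- \frac{10}{3621} \approx -0.0027617$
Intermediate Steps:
$c = - \frac{1}{2414}$ ($c = \frac{1}{-37 - 2377} = \frac{1}{-2414} = - \frac{1}{2414} \approx -0.00041425$)
$H{\left(G,t \right)} = 8 - \frac{4}{t}$
$c H{\left(L{\left(3 \right)},3 \right)} = - \frac{8 - \frac{4}{3}}{2414} = \left(- \frac{1}{2414}\right) \frac{20}{3} = - \frac{10}{3621}$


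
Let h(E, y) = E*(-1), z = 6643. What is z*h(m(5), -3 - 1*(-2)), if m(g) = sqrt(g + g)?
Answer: -6643*sqrt(10) ≈ -21007.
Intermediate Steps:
m(g) = sqrt(2)*sqrt(g) (m(g) = sqrt(2*g) = sqrt(2)*sqrt(g))
h(E, y) = -E
z*h(m(5), -3 - 1*(-2)) = 6643*(-sqrt(2)*sqrt(5)) = 6643*(-sqrt(10)) = -6643*sqrt(10)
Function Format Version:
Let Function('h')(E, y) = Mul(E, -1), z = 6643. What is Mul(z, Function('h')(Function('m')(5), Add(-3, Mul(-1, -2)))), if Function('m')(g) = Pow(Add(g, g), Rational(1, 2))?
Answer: Mul(-6643, Pow(10, Rational(1, 2))) ≈ -21007.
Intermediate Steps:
Function('m')(g) = Mul(Pow(2, Rational(1, 2)), Pow(g, Rational(1, 2))) (Function('m')(g) = Pow(Mul(2, g), Rational(1, 2)) = Mul(Pow(2, Rational(1, 2)), Pow(g, Rational(1, 2))))
Function('h')(E, y) = Mul(-1, E)
Mul(z, Function('h')(Function('m')(5), Add(-3, Mul(-1, -2)))) = Mul(6643, Mul(-1, Mul(Pow(2, Rational(1, 2)), Pow(5, Rational(1, 2))))) = Mul(6643, Mul(-1, Pow(10, Rational(1, 2)))) = Mul(-6643, Pow(10, Rational(1, 2)))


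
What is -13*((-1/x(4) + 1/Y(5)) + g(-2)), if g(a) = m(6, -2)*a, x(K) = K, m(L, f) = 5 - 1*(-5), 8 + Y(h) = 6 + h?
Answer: 3107/12 ≈ 258.92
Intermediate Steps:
Y(h) = -2 + h (Y(h) = -8 + (6 + h) = -2 + h)
m(L, f) = 10 (m(L, f) = 5 + 5 = 10)
g(a) = 10*a
-13*((-1/x(4) + 1/Y(5)) + g(-2)) = -13*((-1/4 + 1/(-2 + 5)) + 10*(-2)) = -13*((-1*1/4 + 1/3) - 20) = -13*((-1/4 + 1*(1/3)) - 20) = -13*((-1/4 + 1/3) - 20) = -13*(1/12 - 20) = -13*(-239/12) = 3107/12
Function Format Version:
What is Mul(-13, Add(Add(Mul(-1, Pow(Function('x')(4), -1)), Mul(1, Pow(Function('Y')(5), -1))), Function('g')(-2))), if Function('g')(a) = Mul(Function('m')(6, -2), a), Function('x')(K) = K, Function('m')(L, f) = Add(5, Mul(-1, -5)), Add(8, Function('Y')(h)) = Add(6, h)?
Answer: Rational(3107, 12) ≈ 258.92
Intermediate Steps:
Function('Y')(h) = Add(-2, h) (Function('Y')(h) = Add(-8, Add(6, h)) = Add(-2, h))
Function('m')(L, f) = 10 (Function('m')(L, f) = Add(5, 5) = 10)
Function('g')(a) = Mul(10, a)
Mul(-13, Add(Add(Mul(-1, Pow(Function('x')(4), -1)), Mul(1, Pow(Function('Y')(5), -1))), Function('g')(-2))) = Mul(-13, Add(Add(Mul(-1, Pow(4, -1)), Mul(1, Pow(Add(-2, 5), -1))), Mul(10, -2))) = Mul(-13, Add(Add(Mul(-1, Rational(1, 4)), Mul(1, Pow(3, -1))), -20)) = Mul(-13, Add(Add(Rational(-1, 4), Mul(1, Rational(1, 3))), -20)) = Mul(-13, Add(Add(Rational(-1, 4), Rational(1, 3)), -20)) = Mul(-13, Add(Rational(1, 12), -20)) = Mul(-13, Rational(-239, 12)) = Rational(3107, 12)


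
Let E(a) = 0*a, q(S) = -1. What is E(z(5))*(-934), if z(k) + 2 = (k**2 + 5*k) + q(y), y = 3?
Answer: 0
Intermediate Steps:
z(k) = -3 + k**2 + 5*k (z(k) = -2 + ((k**2 + 5*k) - 1) = -2 + (-1 + k**2 + 5*k) = -3 + k**2 + 5*k)
E(a) = 0
E(z(5))*(-934) = 0*(-934) = 0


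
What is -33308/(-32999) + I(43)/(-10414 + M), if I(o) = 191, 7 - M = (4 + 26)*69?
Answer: 409281107/411728523 ≈ 0.99406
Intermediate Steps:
M = -2063 (M = 7 - (4 + 26)*69 = 7 - 30*69 = 7 - 1*2070 = 7 - 2070 = -2063)
-33308/(-32999) + I(43)/(-10414 + M) = -33308/(-32999) + 191/(-10414 - 2063) = -33308*(-1/32999) + 191/(-12477) = 33308/32999 + 191*(-1/12477) = 33308/32999 - 191/12477 = 409281107/411728523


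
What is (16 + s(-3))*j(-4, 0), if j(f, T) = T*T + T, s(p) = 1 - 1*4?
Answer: 0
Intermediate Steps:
s(p) = -3 (s(p) = 1 - 4 = -3)
j(f, T) = T + T² (j(f, T) = T² + T = T + T²)
(16 + s(-3))*j(-4, 0) = (16 - 3)*(0*(1 + 0)) = 13*(0*1) = 13*0 = 0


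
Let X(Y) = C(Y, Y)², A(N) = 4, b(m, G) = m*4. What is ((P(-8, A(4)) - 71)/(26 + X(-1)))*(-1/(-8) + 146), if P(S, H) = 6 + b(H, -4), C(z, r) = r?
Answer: -57281/216 ≈ -265.19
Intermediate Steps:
b(m, G) = 4*m
P(S, H) = 6 + 4*H
X(Y) = Y²
((P(-8, A(4)) - 71)/(26 + X(-1)))*(-1/(-8) + 146) = (((6 + 4*4) - 71)/(26 + (-1)²))*(-1/(-8) + 146) = (((6 + 16) - 71)/(26 + 1))*(-1*(-⅛) + 146) = ((22 - 71)/27)*(⅛ + 146) = -49*1/27*(1169/8) = -49/27*1169/8 = -57281/216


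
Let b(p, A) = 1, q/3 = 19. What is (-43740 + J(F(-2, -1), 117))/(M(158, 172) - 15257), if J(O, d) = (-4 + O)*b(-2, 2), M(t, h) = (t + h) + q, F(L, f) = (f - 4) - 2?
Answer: 43751/14870 ≈ 2.9422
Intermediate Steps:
q = 57 (q = 3*19 = 57)
F(L, f) = -6 + f (F(L, f) = (-4 + f) - 2 = -6 + f)
M(t, h) = 57 + h + t (M(t, h) = (t + h) + 57 = (h + t) + 57 = 57 + h + t)
J(O, d) = -4 + O (J(O, d) = (-4 + O)*1 = -4 + O)
(-43740 + J(F(-2, -1), 117))/(M(158, 172) - 15257) = (-43740 + (-4 + (-6 - 1)))/((57 + 172 + 158) - 15257) = (-43740 + (-4 - 7))/(387 - 15257) = (-43740 - 11)/(-14870) = -43751*(-1/14870) = 43751/14870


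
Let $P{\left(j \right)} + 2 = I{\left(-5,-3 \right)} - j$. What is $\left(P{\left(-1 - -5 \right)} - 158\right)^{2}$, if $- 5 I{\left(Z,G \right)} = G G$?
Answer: $\frac{687241}{25} \approx 27490.0$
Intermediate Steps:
$I{\left(Z,G \right)} = - \frac{G^{2}}{5}$ ($I{\left(Z,G \right)} = - \frac{G G}{5} = - \frac{G^{2}}{5}$)
$P{\left(j \right)} = - \frac{19}{5} - j$ ($P{\left(j \right)} = -2 - \left(\frac{9}{5} + j\right) = - \frac{19}{5} - j$)
$\left(P{\left(-1 - -5 \right)} - 158\right)^{2} = \left(\left(- \frac{19}{5} - \left(-1 - -5\right)\right) - 158\right)^{2} = \left(\left(- \frac{19}{5} - \left(-1 + 5\right)\right) - 158\right)^{2} = \left(\left(- \frac{19}{5} - 4\right) - 158\right)^{2} = \left(- \frac{39}{5} - 158\right)^{2} = \left(- \frac{829}{5}\right)^{2} = \frac{687241}{25}$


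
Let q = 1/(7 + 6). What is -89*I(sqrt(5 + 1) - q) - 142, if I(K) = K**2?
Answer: -114333/169 + 178*sqrt(6)/13 ≈ -642.99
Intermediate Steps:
q = 1/13 ≈ 0.076923
-89*I(sqrt(5 + 1) - q) - 142 = -89*(sqrt(5 + 1) - 1*1/13)**2 - 142 = -89*(sqrt(6) - 1/13)**2 - 142 = -89*(-1/13 + sqrt(6))**2 - 142 = -142 - 89*(-1/13 + sqrt(6))**2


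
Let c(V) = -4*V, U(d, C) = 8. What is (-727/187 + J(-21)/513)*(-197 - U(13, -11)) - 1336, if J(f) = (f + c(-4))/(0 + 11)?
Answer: -51691436/95931 ≈ -538.84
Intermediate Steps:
J(f) = 16/11 + f/11 (J(f) = (f - 4*(-4))/(0 + 11) = (f + 16)/11 = (16 + f)*(1/11) = 16/11 + f/11)
(-727/187 + J(-21)/513)*(-197 - U(13, -11)) - 1336 = (-727/187 + (16/11 + (1/11)*(-21))/513)*(-197 - 1*8) - 1336 = (-727*1/187 + (16/11 - 21/11)*(1/513))*(-197 - 8) - 1336 = (-727/187 - 5/11*1/513)*(-205) - 1336 = (-727/187 - 5/5643)*(-205) - 1336 = -373036/95931*(-205) - 1336 = 76472380/95931 - 1336 = -51691436/95931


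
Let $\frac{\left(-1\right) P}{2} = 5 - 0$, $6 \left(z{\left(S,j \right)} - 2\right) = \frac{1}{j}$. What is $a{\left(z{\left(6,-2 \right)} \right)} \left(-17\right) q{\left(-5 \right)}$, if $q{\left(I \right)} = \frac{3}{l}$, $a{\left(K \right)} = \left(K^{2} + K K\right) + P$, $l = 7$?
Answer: $\frac{3247}{168} \approx 19.327$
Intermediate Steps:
$z{\left(S,j \right)} = 2 + \frac{1}{6 j}$
$P = -10$ ($P = - 2 \left(5 - 0\right) = - 2 \left(5 + 0\right) = \left(-2\right) 5 = -10$)
$a{\left(K \right)} = -10 + 2 K^{2}$ ($a{\left(K \right)} = \left(K^{2} + K K\right) - 10 = \left(K^{2} + K^{2}\right) - 10 = 2 K^{2} - 10 = -10 + 2 K^{2}$)
$q{\left(I \right)} = \frac{3}{7}$
$a{\left(z{\left(6,-2 \right)} \right)} \left(-17\right) q{\left(-5 \right)} = \left(-10 + 2 \left(2 + \frac{1}{6 \left(-2\right)}\right)^{2}\right) \left(-17\right) \frac{3}{7} = \left(-10 + 2 \left(2 + \frac{1}{6} \left(- \frac{1}{2}\right)\right)^{2}\right) \left(-17\right) \frac{3}{7} = \left(-10 + 2 \left(2 - \frac{1}{12}\right)^{2}\right) \left(-17\right) \frac{3}{7} = \left(-10 + 2 \left(\frac{23}{12}\right)^{2}\right) \left(-17\right) \frac{3}{7} = \left(-10 + 2 \cdot \frac{529}{144}\right) \left(-17\right) \frac{3}{7} = \left(-10 + \frac{529}{72}\right) \left(-17\right) \frac{3}{7} = \left(- \frac{191}{72}\right) \left(-17\right) \frac{3}{7} = \frac{3247}{72} \cdot \frac{3}{7} = \frac{3247}{168}$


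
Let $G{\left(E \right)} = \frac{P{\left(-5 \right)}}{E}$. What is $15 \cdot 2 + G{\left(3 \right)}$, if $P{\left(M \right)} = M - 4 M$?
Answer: $35$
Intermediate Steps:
$P{\left(M \right)} = - 3 M$
$G{\left(E \right)} = \frac{15}{E}$ ($G{\left(E \right)} = \frac{\left(-3\right) \left(-5\right)}{E} = \frac{15}{E}$)
$15 \cdot 2 + G{\left(3 \right)} = 15 \cdot 2 + \frac{15}{3} = 30 + 15 \cdot \frac{1}{3} = 30 + 5 = 35$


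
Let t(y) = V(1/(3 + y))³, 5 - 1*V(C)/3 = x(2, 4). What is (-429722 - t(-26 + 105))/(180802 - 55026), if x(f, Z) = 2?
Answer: -61493/17968 ≈ -3.4224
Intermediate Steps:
V(C) = 9 (V(C) = 15 - 3*2 = 15 - 6 = 9)
t(y) = 729 (t(y) = 9³ = 729)
(-429722 - t(-26 + 105))/(180802 - 55026) = (-429722 - 1*729)/(180802 - 55026) = (-429722 - 729)/125776 = -430451*1/125776 = -61493/17968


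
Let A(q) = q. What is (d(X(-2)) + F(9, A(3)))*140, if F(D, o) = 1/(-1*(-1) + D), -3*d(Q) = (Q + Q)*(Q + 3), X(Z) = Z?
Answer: 602/3 ≈ 200.67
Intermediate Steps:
d(Q) = -2*Q*(3 + Q)/3 (d(Q) = -(Q + Q)*(Q + 3)/3 = -2*Q*(3 + Q)/3)
F(D, o) = 1/(1 + D)
(d(X(-2)) + F(9, A(3)))*140 = (-⅔*(-2)*(3 - 2) + 1/(1 + 9))*140 = (-⅔*(-2)*1 + 1/10)*140 = (4/3 + ⅒)*140 = (43/30)*140 = 602/3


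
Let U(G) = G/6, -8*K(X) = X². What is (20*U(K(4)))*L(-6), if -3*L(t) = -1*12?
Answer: -80/3 ≈ -26.667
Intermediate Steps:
K(X) = -X²/8
U(G) = G/6 (U(G) = G*(⅙) = G/6)
L(t) = 4 (L(t) = -(-1)*12/3 = -⅓*(-12) = 4)
(20*U(K(4)))*L(-6) = (20*((-⅛*4²)/6))*4 = (20*((-⅛*16)/6))*4 = (20*((⅙)*(-2)))*4 = (20*(-⅓))*4 = -20/3*4 = -80/3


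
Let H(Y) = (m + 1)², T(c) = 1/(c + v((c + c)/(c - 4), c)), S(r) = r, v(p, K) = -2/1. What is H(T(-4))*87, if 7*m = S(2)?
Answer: 7047/49 ≈ 143.82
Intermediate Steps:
v(p, K) = -2 (v(p, K) = -2*1 = -2)
m = 2/7 (m = (⅐)*2 = 2/7 ≈ 0.28571)
T(c) = 1/(-2 + c) (T(c) = 1/(c - 2) = 1/(-2 + c))
H(Y) = 81/49 (H(Y) = (2/7 + 1)² = (9/7)² = 81/49)
H(T(-4))*87 = (81/49)*87 = 7047/49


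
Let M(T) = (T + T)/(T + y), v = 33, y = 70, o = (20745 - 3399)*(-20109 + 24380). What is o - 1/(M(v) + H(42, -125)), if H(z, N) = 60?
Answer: 462733448333/6246 ≈ 7.4085e+7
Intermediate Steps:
o = 74084766 (o = 17346*4271 = 74084766)
M(T) = 2*T/(70 + T) (M(T) = (T + T)/(T + 70) = (2*T)/(70 + T) = 2*T/(70 + T))
o - 1/(M(v) + H(42, -125)) = 74084766 - 1/(2*33/(70 + 33) + 60) = 74084766 - 1/(2*33/103 + 60) = 74084766 - 1/(2*33*(1/103) + 60) = 74084766 - 1/(66/103 + 60) = 74084766 - 1/6246/103 = 74084766 - 1*103/6246 = 74084766 - 103/6246 = 462733448333/6246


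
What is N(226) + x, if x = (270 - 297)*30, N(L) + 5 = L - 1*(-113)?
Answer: -476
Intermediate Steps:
N(L) = 108 + L (N(L) = -5 + (L - 1*(-113)) = -5 + (L + 113) = -5 + (113 + L) = 108 + L)
x = -810 (x = -27*30 = -810)
N(226) + x = (108 + 226) - 810 = 334 - 810 = -476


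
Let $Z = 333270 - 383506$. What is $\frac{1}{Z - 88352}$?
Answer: $- \frac{1}{138588} \approx -7.2156 \cdot 10^{-6}$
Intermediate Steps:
$Z = -50236$
$\frac{1}{Z - 88352} = \frac{1}{-50236 - 88352} = \frac{1}{-138588} = - \frac{1}{138588}$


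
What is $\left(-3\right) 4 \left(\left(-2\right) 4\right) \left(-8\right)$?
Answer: $-768$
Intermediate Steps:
$\left(-3\right) 4 \left(\left(-2\right) 4\right) \left(-8\right) = \left(-12\right) \left(-8\right) \left(-8\right) = 96 \left(-8\right) = -768$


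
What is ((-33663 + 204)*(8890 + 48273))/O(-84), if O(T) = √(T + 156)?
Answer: -637538939*√2/4 ≈ -2.2540e+8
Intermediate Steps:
O(T) = √(156 + T)
((-33663 + 204)*(8890 + 48273))/O(-84) = ((-33663 + 204)*(8890 + 48273))/(√(156 - 84)) = (-33459*57163)/(√72) = -1912616817*√2/12 = -637538939*√2/4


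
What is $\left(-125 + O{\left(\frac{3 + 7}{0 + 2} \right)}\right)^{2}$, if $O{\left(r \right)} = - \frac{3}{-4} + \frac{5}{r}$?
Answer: $\frac{243049}{16} \approx 15191.0$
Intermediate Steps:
$O{\left(r \right)} = \frac{3}{4} + \frac{5}{r}$ ($O{\left(r \right)} = \left(-3\right) \left(- \frac{1}{4}\right) + \frac{5}{r} = \frac{3}{4} + \frac{5}{r}$)
$\left(-125 + O{\left(\frac{3 + 7}{0 + 2} \right)}\right)^{2} = \left(-125 + \left(\frac{3}{4} + \frac{5}{\left(3 + 7\right) \frac{1}{0 + 2}}\right)\right)^{2} = \left(-125 + \left(\frac{3}{4} + \frac{5}{10 \cdot \frac{1}{2}}\right)\right)^{2} = \left(-125 + \left(\frac{3}{4} + \frac{5}{5}\right)\right)^{2} = \left(-125 + \left(\frac{3}{4} + 5 \cdot \frac{1}{5}\right)\right)^{2} = \left(-125 + \left(\frac{3}{4} + 1\right)\right)^{2} = \left(-125 + \frac{7}{4}\right)^{2} = \left(- \frac{493}{4}\right)^{2} = \frac{243049}{16}$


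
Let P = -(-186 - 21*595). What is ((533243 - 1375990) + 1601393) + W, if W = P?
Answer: 771327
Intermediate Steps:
P = 12681 (P = -(-186 - 12495) = -1*(-12681) = 12681)
W = 12681
((533243 - 1375990) + 1601393) + W = ((533243 - 1375990) + 1601393) + 12681 = (-842747 + 1601393) + 12681 = 758646 + 12681 = 771327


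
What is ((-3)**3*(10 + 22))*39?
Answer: -33696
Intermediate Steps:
((-3)**3*(10 + 22))*39 = -27*32*39 = -864*39 = -33696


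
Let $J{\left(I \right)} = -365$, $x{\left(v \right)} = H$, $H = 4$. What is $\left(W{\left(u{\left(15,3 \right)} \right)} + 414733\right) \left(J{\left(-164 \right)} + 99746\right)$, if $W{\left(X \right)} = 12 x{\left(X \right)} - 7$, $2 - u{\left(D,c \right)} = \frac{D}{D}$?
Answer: $41220654894$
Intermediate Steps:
$x{\left(v \right)} = 4$
$u{\left(D,c \right)} = 1$ ($u{\left(D,c \right)} = 2 - \frac{D}{D} = 2 - 1 = 1$)
$W{\left(X \right)} = 41$ ($W{\left(X \right)} = 12 \cdot 4 - 7 = 48 - 7 = 41$)
$\left(W{\left(u{\left(15,3 \right)} \right)} + 414733\right) \left(J{\left(-164 \right)} + 99746\right) = \left(41 + 414733\right) \left(-365 + 99746\right) = 414774 \cdot 99381 = 41220654894$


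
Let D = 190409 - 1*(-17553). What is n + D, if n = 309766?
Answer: 517728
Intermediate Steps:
D = 207962 (D = 190409 + 17553 = 207962)
n + D = 309766 + 207962 = 517728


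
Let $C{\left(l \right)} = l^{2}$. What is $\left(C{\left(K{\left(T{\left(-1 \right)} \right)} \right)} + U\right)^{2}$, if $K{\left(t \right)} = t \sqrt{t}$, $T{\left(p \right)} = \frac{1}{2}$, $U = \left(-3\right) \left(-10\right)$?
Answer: $\frac{58081}{64} \approx 907.52$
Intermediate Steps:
$U = 30$
$T{\left(p \right)} = \frac{1}{2}$
$K{\left(t \right)} = t^{\frac{3}{2}}$
$\left(C{\left(K{\left(T{\left(-1 \right)} \right)} \right)} + U\right)^{2} = \left(\left(\left(\frac{1}{2}\right)^{\frac{3}{2}}\right)^{2} + 30\right)^{2} = \left(\left(\frac{\sqrt{2}}{4}\right)^{2} + 30\right)^{2} = \left(\frac{1}{8} + 30\right)^{2} = \left(\frac{241}{8}\right)^{2} = \frac{58081}{64}$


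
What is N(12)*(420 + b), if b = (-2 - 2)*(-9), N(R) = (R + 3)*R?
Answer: 82080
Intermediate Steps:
N(R) = R*(3 + R) (N(R) = (3 + R)*R = R*(3 + R))
b = 36 (b = -4*(-9) = 36)
N(12)*(420 + b) = (12*(3 + 12))*(420 + 36) = (12*15)*456 = 180*456 = 82080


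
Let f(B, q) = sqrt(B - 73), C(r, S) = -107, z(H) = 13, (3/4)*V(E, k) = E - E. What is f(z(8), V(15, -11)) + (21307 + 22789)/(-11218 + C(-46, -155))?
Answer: -44096/11325 + 2*I*sqrt(15) ≈ -3.8937 + 7.746*I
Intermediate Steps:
V(E, k) = 0 (V(E, k) = 4*(E - E)/3 = (4/3)*0 = 0)
f(B, q) = sqrt(-73 + B)
f(z(8), V(15, -11)) + (21307 + 22789)/(-11218 + C(-46, -155)) = sqrt(-73 + 13) + (21307 + 22789)/(-11218 - 107) = sqrt(-60) + 44096/(-11325) = 2*I*sqrt(15) + 44096*(-1/11325) = 2*I*sqrt(15) - 44096/11325 = -44096/11325 + 2*I*sqrt(15)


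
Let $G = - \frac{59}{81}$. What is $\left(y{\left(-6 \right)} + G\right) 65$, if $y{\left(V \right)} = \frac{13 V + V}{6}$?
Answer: $- \frac{77545}{81} \approx -957.35$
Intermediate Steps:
$G = - \frac{59}{81}$ ($G = \left(-59\right) \frac{1}{81} = - \frac{59}{81} \approx -0.7284$)
$y{\left(V \right)} = \frac{7 V}{3}$ ($y{\left(V \right)} = 14 V \frac{1}{6} = \frac{7 V}{3}$)
$\left(y{\left(-6 \right)} + G\right) 65 = \left(\frac{7}{3} \left(-6\right) - \frac{59}{81}\right) 65 = \left(-14 - \frac{59}{81}\right) 65 = \left(- \frac{1193}{81}\right) 65 = - \frac{77545}{81}$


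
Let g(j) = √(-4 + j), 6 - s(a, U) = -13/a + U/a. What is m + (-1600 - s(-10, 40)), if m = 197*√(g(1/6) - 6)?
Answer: -16087/10 + 197*√(-216 + 6*I*√138)/6 ≈ -1531.0 + 488.77*I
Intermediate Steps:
s(a, U) = 6 + 13/a - U/a (s(a, U) = 6 - (-13/a + U/a) = 6 + (13/a - U/a) = 6 + 13/a - U/a)
m = 197*√(-6 + I*√138/6) (m = 197*√(√(-4 + 1/6) - 6) = 197*√(√(-4 + 1*(⅙)) - 6) = 197*√(√(-4 + ⅙) - 6) = 197*√(√(-23/6) - 6) = 197*√(I*√138/6 - 6) = 197*√(-6 + I*√138/6) ≈ 77.73 + 488.77*I)
m + (-1600 - s(-10, 40)) = 197*√(-216 + 6*I*√138)/6 + (-1600 - (13 - 1*40 + 6*(-10))/(-10)) = 197*√(-216 + 6*I*√138)/6 + (-1600 - (-1)*(13 - 40 - 60)/10) = 197*√(-216 + 6*I*√138)/6 + (-1600 - (-1)*(-87)/10) = 197*√(-216 + 6*I*√138)/6 + (-1600 - 1*87/10) = 197*√(-216 + 6*I*√138)/6 + (-1600 - 87/10) = 197*√(-216 + 6*I*√138)/6 - 16087/10 = -16087/10 + 197*√(-216 + 6*I*√138)/6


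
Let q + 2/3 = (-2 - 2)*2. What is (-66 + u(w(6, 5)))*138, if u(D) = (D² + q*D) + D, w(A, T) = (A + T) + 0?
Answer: -4048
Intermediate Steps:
w(A, T) = A + T
q = -26/3 (q = -⅔ + (-2 - 2)*2 = -⅔ - 4*2 = -⅔ - 8 = -26/3 ≈ -8.6667)
u(D) = D² - 23*D/3 (u(D) = (D² - 26*D/3) + D = D² - 23*D/3)
(-66 + u(w(6, 5)))*138 = (-66 + (6 + 5)*(-23 + 3*(6 + 5))/3)*138 = (-66 + (⅓)*11*(-23 + 3*11))*138 = (-66 + (⅓)*11*(-23 + 33))*138 = (-66 + (⅓)*11*10)*138 = (-66 + 110/3)*138 = -88/3*138 = -4048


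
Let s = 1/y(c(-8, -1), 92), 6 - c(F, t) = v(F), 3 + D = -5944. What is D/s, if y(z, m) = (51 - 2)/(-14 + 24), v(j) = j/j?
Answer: -291403/10 ≈ -29140.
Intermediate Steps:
v(j) = 1
D = -5947 (D = -3 - 5944 = -5947)
c(F, t) = 5 (c(F, t) = 6 - 1*1 = 6 - 1 = 5)
y(z, m) = 49/10
s = 10/49 (s = 1/(49/10) = 10/49 ≈ 0.20408)
D/s = -5947/10/49 = -5947*49/10 = -291403/10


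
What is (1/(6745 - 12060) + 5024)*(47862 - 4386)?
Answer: 1160920455084/5315 ≈ 2.1842e+8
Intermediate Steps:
(1/(6745 - 12060) + 5024)*(47862 - 4386) = (1/(-5315) + 5024)*43476 = (-1/5315 + 5024)*43476 = (26702559/5315)*43476 = 1160920455084/5315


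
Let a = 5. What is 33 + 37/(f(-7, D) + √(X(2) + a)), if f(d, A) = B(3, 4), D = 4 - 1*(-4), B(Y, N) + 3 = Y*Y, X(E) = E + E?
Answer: 334/9 ≈ 37.111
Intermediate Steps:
X(E) = 2*E
B(Y, N) = -3 + Y² (B(Y, N) = -3 + Y*Y = -3 + Y²)
D = 8 (D = 4 + 4 = 8)
f(d, A) = 6 (f(d, A) = -3 + 3² = -3 + 9 = 6)
33 + 37/(f(-7, D) + √(X(2) + a)) = 33 + 37/(6 + √(2*2 + 5)) = 33 + 37/(6 + √(4 + 5)) = 33 + 37/(6 + √9) = 33 + 37/(6 + 3) = 33 + 37/9 = 334/9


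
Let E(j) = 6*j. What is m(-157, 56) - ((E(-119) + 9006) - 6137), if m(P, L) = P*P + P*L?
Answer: 13702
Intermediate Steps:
m(P, L) = P**2 + L*P
m(-157, 56) - ((E(-119) + 9006) - 6137) = -157*(56 - 157) - ((6*(-119) + 9006) - 6137) = -157*(-101) - ((-714 + 9006) - 6137) = 15857 - (8292 - 6137) = 15857 - 1*2155 = 15857 - 2155 = 13702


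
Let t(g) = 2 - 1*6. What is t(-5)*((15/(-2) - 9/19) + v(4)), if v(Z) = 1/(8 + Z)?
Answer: 1799/57 ≈ 31.561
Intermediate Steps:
t(g) = -4 (t(g) = 2 - 6 = -4)
t(-5)*((15/(-2) - 9/19) + v(4)) = -4*((15/(-2) - 9/19) + 1/(8 + 4)) = -4*((15*(-½) - 9*1/19) + 1/12) = -4*((-15/2 - 9/19) + 1/12) = -4*(-303/38 + 1/12) = -4*(-1799/228) = 1799/57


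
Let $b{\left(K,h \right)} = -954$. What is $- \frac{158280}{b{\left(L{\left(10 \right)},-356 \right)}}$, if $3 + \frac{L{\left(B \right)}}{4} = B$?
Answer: $\frac{26380}{159} \approx 165.91$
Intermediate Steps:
$L{\left(B \right)} = -12 + 4 B$
$- \frac{158280}{b{\left(L{\left(10 \right)},-356 \right)}} = - \frac{158280}{-954} = \left(-158280\right) \left(- \frac{1}{954}\right) = \frac{26380}{159}$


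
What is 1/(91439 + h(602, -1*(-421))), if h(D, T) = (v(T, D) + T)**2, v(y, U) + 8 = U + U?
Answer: 1/2706128 ≈ 3.6953e-7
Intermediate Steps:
v(y, U) = -8 + 2*U (v(y, U) = -8 + (U + U) = -8 + 2*U)
h(D, T) = (-8 + T + 2*D)**2 (h(D, T) = ((-8 + 2*D) + T)**2 = (-8 + T + 2*D)**2)
1/(91439 + h(602, -1*(-421))) = 1/(91439 + (-8 - 1*(-421) + 2*602)**2) = 1/(91439 + (-8 + 421 + 1204)**2) = 1/(91439 + 1617**2) = 1/(91439 + 2614689) = 1/2706128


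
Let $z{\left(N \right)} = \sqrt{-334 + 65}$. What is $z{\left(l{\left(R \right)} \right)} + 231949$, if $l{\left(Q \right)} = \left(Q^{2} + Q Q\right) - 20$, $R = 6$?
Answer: $231949 + i \sqrt{269} \approx 2.3195 \cdot 10^{5} + 16.401 i$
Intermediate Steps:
$l{\left(Q \right)} = -20 + 2 Q^{2}$ ($l{\left(Q \right)} = \left(Q^{2} + Q^{2}\right) - 20 = 2 Q^{2} - 20 = -20 + 2 Q^{2}$)
$z{\left(N \right)} = i \sqrt{269}$ ($z{\left(N \right)} = \sqrt{-269} = i \sqrt{269}$)
$z{\left(l{\left(R \right)} \right)} + 231949 = i \sqrt{269} + 231949 = 231949 + i \sqrt{269}$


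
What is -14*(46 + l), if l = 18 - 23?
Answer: -574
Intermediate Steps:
l = -5
-14*(46 + l) = -14*(46 - 5) = -14*41 = -574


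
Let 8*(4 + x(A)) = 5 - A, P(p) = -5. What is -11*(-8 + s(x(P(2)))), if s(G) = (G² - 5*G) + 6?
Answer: -3399/16 ≈ -212.44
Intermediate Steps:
x(A) = -27/8 - A/8 (x(A) = -4 + (5 - A)/8 = -4 + (5/8 - A/8) = -27/8 - A/8)
s(G) = 6 + G² - 5*G
-11*(-8 + s(x(P(2)))) = -11*(-8 + (6 + (-27/8 - ⅛*(-5))² - 5*(-27/8 - ⅛*(-5)))) = -11*(-8 + (6 + (-27/8 + 5/8)² - 5*(-27/8 + 5/8))) = -11*(-8 + (6 + (-11/4)² - 5*(-11/4))) = -11*(-8 + (6 + 121/16 + 55/4)) = -11*(-8 + 437/16) = -11*309/16 = -3399/16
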